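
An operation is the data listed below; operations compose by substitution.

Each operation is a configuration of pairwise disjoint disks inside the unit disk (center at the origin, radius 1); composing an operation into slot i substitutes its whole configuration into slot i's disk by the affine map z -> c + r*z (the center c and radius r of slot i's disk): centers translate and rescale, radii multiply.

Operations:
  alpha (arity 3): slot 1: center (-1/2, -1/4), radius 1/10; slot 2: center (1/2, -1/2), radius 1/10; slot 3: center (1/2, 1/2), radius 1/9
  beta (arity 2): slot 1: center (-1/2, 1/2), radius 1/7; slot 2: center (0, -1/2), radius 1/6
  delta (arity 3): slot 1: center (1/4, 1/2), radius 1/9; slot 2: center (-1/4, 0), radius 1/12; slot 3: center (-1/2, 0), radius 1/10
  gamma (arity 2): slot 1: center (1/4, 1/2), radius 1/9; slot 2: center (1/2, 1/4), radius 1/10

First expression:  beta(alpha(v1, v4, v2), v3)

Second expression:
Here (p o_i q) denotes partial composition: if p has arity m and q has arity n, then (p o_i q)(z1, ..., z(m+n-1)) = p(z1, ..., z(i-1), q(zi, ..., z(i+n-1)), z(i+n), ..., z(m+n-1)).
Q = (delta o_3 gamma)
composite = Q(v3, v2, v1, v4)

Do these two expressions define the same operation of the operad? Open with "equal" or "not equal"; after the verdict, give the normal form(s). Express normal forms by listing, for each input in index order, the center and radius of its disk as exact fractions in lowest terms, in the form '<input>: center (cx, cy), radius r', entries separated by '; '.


not equal; first: v1: center (-4/7, 13/28), radius 1/70; v2: center (-3/7, 4/7), radius 1/63; v3: center (0, -1/2), radius 1/6; v4: center (-3/7, 3/7), radius 1/70; second: v1: center (-19/40, 1/20), radius 1/90; v2: center (-1/4, 0), radius 1/12; v3: center (1/4, 1/2), radius 1/9; v4: center (-9/20, 1/40), radius 1/100

In normal form, the first expression is v1: center (-4/7, 13/28), radius 1/70; v2: center (-3/7, 4/7), radius 1/63; v3: center (0, -1/2), radius 1/6; v4: center (-3/7, 3/7), radius 1/70
In normal form, the second expression is v1: center (-19/40, 1/20), radius 1/90; v2: center (-1/4, 0), radius 1/12; v3: center (1/4, 1/2), radius 1/9; v4: center (-9/20, 1/40), radius 1/100
No match — not equal.


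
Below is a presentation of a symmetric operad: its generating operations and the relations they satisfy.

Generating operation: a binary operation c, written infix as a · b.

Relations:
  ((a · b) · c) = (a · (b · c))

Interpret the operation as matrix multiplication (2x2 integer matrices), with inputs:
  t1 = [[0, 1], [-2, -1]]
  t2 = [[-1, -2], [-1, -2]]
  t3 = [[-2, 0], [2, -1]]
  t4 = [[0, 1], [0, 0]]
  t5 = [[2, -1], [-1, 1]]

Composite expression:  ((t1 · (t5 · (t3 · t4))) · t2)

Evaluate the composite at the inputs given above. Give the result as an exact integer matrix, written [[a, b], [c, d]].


[[-4, -8], [-8, -16]]

(t3 · t4) = [[0, -2], [0, 2]]
(t5 · (t3 · t4)) = [[0, -6], [0, 4]]
(t1 · (t5 · (t3 · t4))) = [[0, 4], [0, 8]]
((t1 · (t5 · (t3 · t4))) · t2) = [[-4, -8], [-8, -16]]


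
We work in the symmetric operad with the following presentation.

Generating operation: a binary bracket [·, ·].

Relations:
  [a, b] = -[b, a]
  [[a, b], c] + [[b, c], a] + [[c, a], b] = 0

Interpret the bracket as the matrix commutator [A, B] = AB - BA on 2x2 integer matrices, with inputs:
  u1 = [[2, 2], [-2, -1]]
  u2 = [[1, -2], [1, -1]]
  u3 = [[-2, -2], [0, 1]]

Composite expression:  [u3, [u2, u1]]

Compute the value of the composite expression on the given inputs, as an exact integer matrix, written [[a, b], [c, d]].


[[-14, -22], [21, 14]]

[u2, u1] = [[2, 10], [7, -2]]
[u3, [u2, u1]] = [[-14, -22], [21, 14]]


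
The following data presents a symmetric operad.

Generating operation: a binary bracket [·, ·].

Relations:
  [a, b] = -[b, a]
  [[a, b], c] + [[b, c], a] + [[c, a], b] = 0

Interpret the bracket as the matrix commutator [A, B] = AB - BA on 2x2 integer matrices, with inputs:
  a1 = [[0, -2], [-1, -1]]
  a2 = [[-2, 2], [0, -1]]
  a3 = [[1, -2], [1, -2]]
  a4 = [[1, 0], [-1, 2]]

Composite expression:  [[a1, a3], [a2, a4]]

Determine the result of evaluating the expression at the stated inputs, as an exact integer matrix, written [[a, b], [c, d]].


[[4, 0], [8, -4]]

[a1, a3] = [[-4, 4], [-4, 4]]
[a2, a4] = [[-2, 2], [-1, 2]]
[[a1, a3], [a2, a4]] = [[4, 0], [8, -4]]


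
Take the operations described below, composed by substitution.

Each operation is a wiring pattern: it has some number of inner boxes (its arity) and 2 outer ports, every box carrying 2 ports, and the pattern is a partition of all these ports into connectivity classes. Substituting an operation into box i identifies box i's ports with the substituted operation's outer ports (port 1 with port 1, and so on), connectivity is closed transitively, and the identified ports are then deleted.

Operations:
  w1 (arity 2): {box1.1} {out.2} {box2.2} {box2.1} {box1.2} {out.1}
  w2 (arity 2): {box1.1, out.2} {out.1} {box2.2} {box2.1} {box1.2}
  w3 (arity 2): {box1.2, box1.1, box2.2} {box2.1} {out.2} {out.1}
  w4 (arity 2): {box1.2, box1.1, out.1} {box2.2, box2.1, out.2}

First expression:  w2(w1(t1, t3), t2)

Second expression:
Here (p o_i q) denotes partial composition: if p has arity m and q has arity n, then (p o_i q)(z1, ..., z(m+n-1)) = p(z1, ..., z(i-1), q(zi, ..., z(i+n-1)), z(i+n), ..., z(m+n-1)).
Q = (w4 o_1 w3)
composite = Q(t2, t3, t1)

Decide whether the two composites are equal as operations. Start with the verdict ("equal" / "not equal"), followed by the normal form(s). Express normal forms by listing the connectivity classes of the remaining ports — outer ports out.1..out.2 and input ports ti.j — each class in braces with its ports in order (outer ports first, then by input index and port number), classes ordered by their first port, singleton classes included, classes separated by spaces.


not equal; the first gives {out.1} {out.2} {t1.1} {t1.2} {t2.1} {t2.2} {t3.1} {t3.2} and the second {out.1} {out.2, t1.1, t1.2} {t2.1, t2.2, t3.2} {t3.1}

In normal form, the first expression is {out.1} {out.2} {t1.1} {t1.2} {t2.1} {t2.2} {t3.1} {t3.2}
In normal form, the second expression is {out.1} {out.2, t1.1, t1.2} {t2.1, t2.2, t3.2} {t3.1}
Distinct normal forms: not equal.


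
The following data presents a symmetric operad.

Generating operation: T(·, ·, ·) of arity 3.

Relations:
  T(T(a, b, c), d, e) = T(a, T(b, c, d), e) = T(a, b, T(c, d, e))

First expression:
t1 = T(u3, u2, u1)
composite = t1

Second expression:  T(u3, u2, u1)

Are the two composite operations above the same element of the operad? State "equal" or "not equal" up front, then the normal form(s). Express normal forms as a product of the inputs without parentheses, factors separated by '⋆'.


equal — both sides give u3 ⋆ u2 ⋆ u1


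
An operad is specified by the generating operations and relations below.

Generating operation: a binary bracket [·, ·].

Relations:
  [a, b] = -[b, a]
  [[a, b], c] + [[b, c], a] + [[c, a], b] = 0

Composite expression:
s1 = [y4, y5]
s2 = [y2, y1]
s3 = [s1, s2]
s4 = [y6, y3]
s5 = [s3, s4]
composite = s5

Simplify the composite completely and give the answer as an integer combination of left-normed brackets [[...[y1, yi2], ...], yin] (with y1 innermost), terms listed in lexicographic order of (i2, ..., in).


Left-normed coefficients sit on the y1-initial expansion words.
Composite bracket: [[[y4, y5], [y2, y1]], [y6, y3]]
Expanding via [a, b] = ab - ba: 32 signed words (2^5 = 32).
The y1-initial words carry the normal form:
  y1y2y4y5y3y6 appears with sign -1, giving the term -[[[[[y1, y2], y4], y5], y3], y6]
  y1y2y4y5y6y3 appears with sign +1, giving the term +[[[[[y1, y2], y4], y5], y6], y3]
  y1y2y5y4y3y6 appears with sign +1, giving the term +[[[[[y1, y2], y5], y4], y3], y6]
  y1y2y5y4y6y3 appears with sign -1, giving the term -[[[[[y1, y2], y5], y4], y6], y3]

-[[[[[y1, y2], y4], y5], y3], y6] + [[[[[y1, y2], y4], y5], y6], y3] + [[[[[y1, y2], y5], y4], y3], y6] - [[[[[y1, y2], y5], y4], y6], y3]


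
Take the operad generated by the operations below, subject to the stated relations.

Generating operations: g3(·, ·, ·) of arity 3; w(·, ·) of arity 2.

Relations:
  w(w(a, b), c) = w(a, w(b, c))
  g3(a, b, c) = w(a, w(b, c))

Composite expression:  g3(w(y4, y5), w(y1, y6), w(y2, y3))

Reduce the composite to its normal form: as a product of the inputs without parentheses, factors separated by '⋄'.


y4 ⋄ y5 ⋄ y1 ⋄ y6 ⋄ y2 ⋄ y3

The g3-tree's shape is irrelevant; the y-reading-order decides.
w(y4, y5) flattens to y4 ⋄ y5
w(y1, y6) flattens to y1 ⋄ y6
w(y2, y3) flattens to y2 ⋄ y3
g3(w(y4, y5), w(y1, y6), w(y2, y3)) flattens to y4 ⋄ y5 ⋄ y1 ⋄ y6 ⋄ y2 ⋄ y3


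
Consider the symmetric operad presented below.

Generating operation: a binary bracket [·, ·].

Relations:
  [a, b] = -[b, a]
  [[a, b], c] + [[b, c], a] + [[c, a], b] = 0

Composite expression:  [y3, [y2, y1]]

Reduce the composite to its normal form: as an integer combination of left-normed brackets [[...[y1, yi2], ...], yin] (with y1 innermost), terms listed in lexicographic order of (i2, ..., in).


[[y1, y2], y3]


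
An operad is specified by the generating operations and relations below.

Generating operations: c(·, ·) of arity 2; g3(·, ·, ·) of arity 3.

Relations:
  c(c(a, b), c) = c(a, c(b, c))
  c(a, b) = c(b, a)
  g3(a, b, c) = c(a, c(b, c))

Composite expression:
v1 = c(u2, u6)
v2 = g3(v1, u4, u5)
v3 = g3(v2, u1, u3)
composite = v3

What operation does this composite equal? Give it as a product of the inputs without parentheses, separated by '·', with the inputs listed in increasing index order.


u1 · u2 · u3 · u4 · u5 · u6

Both nesting and order wash out for g3; what remains is which u's occur.
c(u2, u6) spells out as u2 · u6
g3(c(u2, u6), u4, u5) spells out as u2 · u6 · u4 · u5
g3(g3(c(u2, u6), u4, u5), u1, u3) spells out as u2 · u6 · u4 · u5 · u1 · u3
the factors in increasing index order: u1 · u2 · u3 · u4 · u5 · u6


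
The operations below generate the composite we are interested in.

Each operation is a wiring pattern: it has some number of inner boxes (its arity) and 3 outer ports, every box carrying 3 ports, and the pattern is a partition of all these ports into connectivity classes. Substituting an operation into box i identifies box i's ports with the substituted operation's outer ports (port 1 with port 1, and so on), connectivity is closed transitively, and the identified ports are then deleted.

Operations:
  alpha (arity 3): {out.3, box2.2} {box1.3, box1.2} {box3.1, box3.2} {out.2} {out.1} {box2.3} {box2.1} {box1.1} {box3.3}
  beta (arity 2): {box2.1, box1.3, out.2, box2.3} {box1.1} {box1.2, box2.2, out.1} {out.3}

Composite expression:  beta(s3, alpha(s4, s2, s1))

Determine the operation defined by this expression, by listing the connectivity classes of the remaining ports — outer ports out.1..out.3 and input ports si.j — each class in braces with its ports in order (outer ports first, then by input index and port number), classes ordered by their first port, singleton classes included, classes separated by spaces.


{out.1, s3.2} {out.2, s2.2, s3.3} {out.3} {s1.1, s1.2} {s1.3} {s2.1} {s2.3} {s3.1} {s4.1} {s4.2, s4.3}


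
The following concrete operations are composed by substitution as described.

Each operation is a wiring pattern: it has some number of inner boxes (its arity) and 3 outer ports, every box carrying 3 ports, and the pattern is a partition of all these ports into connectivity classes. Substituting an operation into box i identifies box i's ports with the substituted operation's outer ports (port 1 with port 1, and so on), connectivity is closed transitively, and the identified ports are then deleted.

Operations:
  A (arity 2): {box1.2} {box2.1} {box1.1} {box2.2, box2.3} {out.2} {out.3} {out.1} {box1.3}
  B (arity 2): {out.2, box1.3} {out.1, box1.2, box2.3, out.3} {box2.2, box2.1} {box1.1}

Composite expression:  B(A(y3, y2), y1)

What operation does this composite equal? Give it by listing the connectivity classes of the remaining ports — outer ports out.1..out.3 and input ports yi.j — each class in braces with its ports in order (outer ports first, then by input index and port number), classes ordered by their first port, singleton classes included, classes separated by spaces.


{out.1, out.3, y1.3} {out.2} {y1.1, y1.2} {y2.1} {y2.2, y2.3} {y3.1} {y3.2} {y3.3}


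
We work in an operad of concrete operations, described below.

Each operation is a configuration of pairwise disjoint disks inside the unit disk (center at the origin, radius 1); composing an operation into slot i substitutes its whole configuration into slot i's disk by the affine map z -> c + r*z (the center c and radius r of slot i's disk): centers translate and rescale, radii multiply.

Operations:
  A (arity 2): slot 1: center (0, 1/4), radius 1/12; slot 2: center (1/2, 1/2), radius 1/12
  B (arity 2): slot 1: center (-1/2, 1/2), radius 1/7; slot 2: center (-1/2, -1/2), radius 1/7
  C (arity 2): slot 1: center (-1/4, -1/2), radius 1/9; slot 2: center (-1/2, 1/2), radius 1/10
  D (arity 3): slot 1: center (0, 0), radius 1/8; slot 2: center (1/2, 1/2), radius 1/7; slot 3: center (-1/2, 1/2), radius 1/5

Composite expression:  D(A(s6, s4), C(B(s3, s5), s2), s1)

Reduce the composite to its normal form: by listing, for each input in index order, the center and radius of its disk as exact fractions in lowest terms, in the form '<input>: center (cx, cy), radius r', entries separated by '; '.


Only the slot chain above each s matters under D; compose those maps.
s6 passes through 2 substitutions, ending at center (0, 1/32), radius 1/96
s4 passes through 2 substitutions, ending at center (1/16, 1/16), radius 1/96
s3 passes through 3 substitutions, ending at center (115/252, 55/126), radius 1/441
s5 passes through 3 substitutions, ending at center (115/252, 53/126), radius 1/441
s2 passes through 2 substitutions, ending at center (3/7, 4/7), radius 1/70
s1 passes through 1 substitution, ending at center (-1/2, 1/2), radius 1/5

s1: center (-1/2, 1/2), radius 1/5; s2: center (3/7, 4/7), radius 1/70; s3: center (115/252, 55/126), radius 1/441; s4: center (1/16, 1/16), radius 1/96; s5: center (115/252, 53/126), radius 1/441; s6: center (0, 1/32), radius 1/96


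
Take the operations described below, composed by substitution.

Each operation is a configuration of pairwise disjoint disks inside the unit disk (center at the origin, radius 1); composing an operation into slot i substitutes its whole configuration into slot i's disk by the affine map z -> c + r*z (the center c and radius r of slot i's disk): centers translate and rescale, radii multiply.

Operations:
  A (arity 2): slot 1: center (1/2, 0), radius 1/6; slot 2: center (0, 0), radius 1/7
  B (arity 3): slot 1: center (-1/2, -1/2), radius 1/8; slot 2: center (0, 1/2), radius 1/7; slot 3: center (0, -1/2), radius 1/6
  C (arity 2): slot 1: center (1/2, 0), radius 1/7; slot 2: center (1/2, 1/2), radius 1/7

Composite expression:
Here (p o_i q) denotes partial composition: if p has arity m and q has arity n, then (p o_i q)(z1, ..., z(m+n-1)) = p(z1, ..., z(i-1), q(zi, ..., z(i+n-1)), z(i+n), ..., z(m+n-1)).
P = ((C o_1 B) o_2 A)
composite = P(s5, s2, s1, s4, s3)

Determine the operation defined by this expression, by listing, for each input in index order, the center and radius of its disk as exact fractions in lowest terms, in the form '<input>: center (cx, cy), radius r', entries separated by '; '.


s1: center (1/2, 1/14), radius 1/343; s2: center (25/49, 1/14), radius 1/294; s3: center (1/2, 1/2), radius 1/7; s4: center (1/2, -1/14), radius 1/42; s5: center (3/7, -1/14), radius 1/56

Nesting under C composes maps z -> c + r*z down each s-path.
for s5, the 2-step affine chain lands on center (3/7, -1/14), radius 1/56
for s2, the 3-step affine chain lands on center (25/49, 1/14), radius 1/294
for s1, the 3-step affine chain lands on center (1/2, 1/14), radius 1/343
for s4, the 2-step affine chain lands on center (1/2, -1/14), radius 1/42
for s3, the 1-step affine chain lands on center (1/2, 1/2), radius 1/7


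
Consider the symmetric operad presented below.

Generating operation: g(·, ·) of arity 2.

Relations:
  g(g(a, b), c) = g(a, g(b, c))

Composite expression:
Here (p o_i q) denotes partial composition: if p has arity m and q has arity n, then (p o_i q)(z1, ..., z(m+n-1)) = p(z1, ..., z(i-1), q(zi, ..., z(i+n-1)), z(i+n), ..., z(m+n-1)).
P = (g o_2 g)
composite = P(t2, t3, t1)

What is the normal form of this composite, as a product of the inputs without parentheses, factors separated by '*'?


t2 * t3 * t1

Associativity of g dissolves the nesting; only the t-input order survives.
g(t3, t1) unparenthesizes to t3 * t1
g(t2, g(t3, t1)) unparenthesizes to t2 * t3 * t1


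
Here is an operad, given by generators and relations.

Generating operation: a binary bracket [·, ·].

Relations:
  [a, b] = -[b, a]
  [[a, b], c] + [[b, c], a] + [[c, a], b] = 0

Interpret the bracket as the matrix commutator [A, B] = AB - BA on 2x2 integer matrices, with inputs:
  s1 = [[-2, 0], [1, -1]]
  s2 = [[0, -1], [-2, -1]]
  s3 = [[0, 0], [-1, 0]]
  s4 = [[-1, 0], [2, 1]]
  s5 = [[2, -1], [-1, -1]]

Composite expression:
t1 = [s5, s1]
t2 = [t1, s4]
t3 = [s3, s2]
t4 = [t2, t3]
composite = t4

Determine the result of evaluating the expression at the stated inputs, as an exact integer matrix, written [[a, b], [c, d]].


[s5, s1] = [[-1, -1], [-2, 1]]
[[s5, s1], s4] = [[-2, -2], [8, 2]]
[s3, s2] = [[-1, 0], [-1, 1]]
[[[s5, s1], s4], [s3, s2]] = [[2, -4], [-20, -2]]

[[2, -4], [-20, -2]]


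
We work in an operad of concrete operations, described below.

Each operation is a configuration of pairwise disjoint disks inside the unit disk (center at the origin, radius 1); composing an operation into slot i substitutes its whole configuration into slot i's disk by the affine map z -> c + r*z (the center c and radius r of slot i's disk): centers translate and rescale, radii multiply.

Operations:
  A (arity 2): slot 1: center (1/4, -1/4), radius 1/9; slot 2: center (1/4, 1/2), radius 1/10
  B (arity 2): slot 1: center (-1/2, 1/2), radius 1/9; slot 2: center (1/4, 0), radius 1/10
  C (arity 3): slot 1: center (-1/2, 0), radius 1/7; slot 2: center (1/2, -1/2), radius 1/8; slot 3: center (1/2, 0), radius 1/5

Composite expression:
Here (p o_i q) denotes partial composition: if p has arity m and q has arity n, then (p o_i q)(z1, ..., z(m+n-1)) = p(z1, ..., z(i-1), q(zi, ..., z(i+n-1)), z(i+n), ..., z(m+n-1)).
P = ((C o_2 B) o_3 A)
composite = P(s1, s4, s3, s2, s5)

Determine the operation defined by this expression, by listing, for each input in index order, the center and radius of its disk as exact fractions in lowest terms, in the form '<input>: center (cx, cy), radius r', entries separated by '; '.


s1: center (-1/2, 0), radius 1/7; s2: center (171/320, -79/160), radius 1/800; s3: center (171/320, -161/320), radius 1/720; s4: center (7/16, -7/16), radius 1/72; s5: center (1/2, 0), radius 1/5

Affine substitution under C: radii multiply and s-centers shift.
input s1: composing its 1 substitution step yields center (-1/2, 0), radius 1/7
input s4: composing its 2 substitution steps yields center (7/16, -7/16), radius 1/72
input s3: composing its 3 substitution steps yields center (171/320, -161/320), radius 1/720
input s2: composing its 3 substitution steps yields center (171/320, -79/160), radius 1/800
input s5: composing its 1 substitution step yields center (1/2, 0), radius 1/5


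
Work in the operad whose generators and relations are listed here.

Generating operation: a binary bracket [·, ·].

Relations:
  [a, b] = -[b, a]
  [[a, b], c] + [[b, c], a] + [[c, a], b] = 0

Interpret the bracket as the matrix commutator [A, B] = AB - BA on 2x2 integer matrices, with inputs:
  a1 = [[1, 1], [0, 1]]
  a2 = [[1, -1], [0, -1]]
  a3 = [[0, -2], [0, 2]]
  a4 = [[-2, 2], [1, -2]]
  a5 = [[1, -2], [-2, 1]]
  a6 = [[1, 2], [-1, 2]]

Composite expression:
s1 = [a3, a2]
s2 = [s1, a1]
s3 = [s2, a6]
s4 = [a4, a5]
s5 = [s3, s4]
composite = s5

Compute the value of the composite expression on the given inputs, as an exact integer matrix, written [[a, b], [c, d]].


[[0, 0], [0, 0]]

[a3, a2] = [[0, 6], [0, 0]]
[[a3, a2], a1] = [[0, 0], [0, 0]]
[[[a3, a2], a1], a6] = [[0, 0], [0, 0]]
[a4, a5] = [[-2, 0], [0, 2]]
[[[[a3, a2], a1], a6], [a4, a5]] = [[0, 0], [0, 0]]


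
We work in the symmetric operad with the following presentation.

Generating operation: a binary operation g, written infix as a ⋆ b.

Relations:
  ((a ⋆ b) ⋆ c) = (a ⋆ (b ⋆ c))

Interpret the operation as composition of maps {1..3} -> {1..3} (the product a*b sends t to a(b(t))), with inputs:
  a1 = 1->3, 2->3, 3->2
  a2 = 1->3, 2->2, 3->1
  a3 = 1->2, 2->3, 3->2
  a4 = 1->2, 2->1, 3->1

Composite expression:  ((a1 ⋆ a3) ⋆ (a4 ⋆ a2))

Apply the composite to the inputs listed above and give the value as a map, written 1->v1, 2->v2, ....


1->3, 2->3, 3->2


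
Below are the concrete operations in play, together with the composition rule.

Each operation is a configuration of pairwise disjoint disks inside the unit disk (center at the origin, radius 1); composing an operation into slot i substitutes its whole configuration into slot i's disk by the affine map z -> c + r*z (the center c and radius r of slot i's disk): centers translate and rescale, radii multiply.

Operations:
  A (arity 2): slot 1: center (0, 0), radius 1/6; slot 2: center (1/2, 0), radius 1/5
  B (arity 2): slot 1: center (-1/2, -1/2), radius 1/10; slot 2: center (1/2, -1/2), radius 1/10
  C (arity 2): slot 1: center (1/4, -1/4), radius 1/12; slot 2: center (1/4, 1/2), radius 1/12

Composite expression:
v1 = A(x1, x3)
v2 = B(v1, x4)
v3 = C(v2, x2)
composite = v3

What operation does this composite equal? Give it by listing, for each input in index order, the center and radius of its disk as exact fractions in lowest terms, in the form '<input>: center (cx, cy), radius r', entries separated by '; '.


x1: center (5/24, -7/24), radius 1/720; x2: center (1/4, 1/2), radius 1/12; x3: center (17/80, -7/24), radius 1/600; x4: center (7/24, -7/24), radius 1/120

Each x-disk chains the slot maps above it in C; radii multiply.
x1 passes through 3 substitutions, ending at center (5/24, -7/24), radius 1/720
x3 passes through 3 substitutions, ending at center (17/80, -7/24), radius 1/600
x4 passes through 2 substitutions, ending at center (7/24, -7/24), radius 1/120
x2 passes through 1 substitution, ending at center (1/4, 1/2), radius 1/12


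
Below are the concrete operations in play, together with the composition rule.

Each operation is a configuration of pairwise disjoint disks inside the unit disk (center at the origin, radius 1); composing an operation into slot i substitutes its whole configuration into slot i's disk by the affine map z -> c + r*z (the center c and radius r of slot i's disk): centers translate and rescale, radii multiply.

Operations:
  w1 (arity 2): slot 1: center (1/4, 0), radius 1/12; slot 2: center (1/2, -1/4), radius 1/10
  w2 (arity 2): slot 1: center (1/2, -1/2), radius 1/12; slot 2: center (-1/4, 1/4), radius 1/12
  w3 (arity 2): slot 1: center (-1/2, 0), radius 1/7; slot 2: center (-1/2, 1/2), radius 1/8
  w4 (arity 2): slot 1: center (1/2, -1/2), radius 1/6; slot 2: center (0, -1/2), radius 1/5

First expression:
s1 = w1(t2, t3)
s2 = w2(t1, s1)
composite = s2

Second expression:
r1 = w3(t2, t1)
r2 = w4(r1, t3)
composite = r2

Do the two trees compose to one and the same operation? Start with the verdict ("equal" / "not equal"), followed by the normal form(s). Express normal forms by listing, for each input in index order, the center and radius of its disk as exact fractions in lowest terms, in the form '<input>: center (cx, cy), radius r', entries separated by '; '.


not equal; first: t1: center (1/2, -1/2), radius 1/12; t2: center (-11/48, 1/4), radius 1/144; t3: center (-5/24, 11/48), radius 1/120; second: t1: center (5/12, -5/12), radius 1/48; t2: center (5/12, -1/2), radius 1/42; t3: center (0, -1/2), radius 1/5


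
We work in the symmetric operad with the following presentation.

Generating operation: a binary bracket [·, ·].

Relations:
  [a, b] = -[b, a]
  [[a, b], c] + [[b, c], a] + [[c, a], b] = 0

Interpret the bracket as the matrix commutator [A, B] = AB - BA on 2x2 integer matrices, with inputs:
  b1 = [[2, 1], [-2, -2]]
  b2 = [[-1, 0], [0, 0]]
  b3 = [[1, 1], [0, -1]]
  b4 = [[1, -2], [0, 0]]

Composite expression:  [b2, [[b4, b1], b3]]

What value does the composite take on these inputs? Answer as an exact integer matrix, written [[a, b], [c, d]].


[[0, 10], [4, 0]]


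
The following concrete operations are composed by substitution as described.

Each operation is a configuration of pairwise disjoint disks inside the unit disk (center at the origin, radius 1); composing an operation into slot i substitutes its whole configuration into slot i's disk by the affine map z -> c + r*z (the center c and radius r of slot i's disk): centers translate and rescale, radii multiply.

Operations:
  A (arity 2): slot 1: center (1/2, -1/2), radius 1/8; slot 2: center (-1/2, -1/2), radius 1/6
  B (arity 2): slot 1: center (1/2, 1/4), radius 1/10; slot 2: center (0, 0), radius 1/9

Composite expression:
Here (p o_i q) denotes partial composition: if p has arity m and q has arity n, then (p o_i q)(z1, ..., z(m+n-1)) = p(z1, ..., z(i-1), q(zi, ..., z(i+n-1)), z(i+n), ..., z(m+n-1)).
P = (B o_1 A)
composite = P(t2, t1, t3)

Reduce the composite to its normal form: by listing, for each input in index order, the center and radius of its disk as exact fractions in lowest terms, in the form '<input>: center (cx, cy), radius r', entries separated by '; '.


t1: center (9/20, 1/5), radius 1/60; t2: center (11/20, 1/5), radius 1/80; t3: center (0, 0), radius 1/9

Only the slot chain above each t matters under B; compose those maps.
for t2, the 2-step affine chain lands on center (11/20, 1/5), radius 1/80
for t1, the 2-step affine chain lands on center (9/20, 1/5), radius 1/60
for t3, the 1-step affine chain lands on center (0, 0), radius 1/9


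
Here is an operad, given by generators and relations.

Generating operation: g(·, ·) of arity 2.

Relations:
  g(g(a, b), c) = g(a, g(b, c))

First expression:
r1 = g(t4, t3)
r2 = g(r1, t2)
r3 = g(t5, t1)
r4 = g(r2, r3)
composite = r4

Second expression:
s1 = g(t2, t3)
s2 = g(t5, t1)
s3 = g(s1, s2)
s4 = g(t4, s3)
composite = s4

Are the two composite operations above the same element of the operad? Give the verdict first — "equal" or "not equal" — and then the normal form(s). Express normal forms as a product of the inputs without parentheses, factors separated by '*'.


Normal form of the first expression: t4 * t3 * t2 * t5 * t1
Normal form of the second expression: t4 * t2 * t3 * t5 * t1
The forms do not match — not equal.

not equal; the first gives t4 * t3 * t2 * t5 * t1 and the second t4 * t2 * t3 * t5 * t1


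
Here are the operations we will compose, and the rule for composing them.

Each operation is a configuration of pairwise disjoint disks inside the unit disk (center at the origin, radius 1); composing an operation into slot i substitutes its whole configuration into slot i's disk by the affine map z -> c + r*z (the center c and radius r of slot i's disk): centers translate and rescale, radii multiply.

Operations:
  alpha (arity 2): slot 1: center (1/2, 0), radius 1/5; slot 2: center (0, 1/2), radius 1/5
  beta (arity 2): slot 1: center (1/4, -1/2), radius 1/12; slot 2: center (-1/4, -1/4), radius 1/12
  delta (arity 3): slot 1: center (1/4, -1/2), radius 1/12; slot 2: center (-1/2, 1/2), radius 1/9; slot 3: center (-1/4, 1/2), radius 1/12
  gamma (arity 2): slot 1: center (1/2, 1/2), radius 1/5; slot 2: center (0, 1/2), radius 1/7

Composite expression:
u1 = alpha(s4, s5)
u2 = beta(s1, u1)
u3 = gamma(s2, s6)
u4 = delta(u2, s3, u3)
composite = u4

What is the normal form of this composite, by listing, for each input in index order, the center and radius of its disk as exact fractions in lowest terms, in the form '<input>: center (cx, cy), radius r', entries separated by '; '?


s1: center (13/48, -13/24), radius 1/144; s2: center (-5/24, 13/24), radius 1/60; s3: center (-1/2, 1/2), radius 1/9; s4: center (67/288, -25/48), radius 1/720; s5: center (11/48, -149/288), radius 1/720; s6: center (-1/4, 13/24), radius 1/84

Only the slot chain above each s matters under delta; compose those maps.
s1: after 2 affine steps, its disk has center (13/48, -13/24), radius 1/144
s4: after 3 affine steps, its disk has center (67/288, -25/48), radius 1/720
s5: after 3 affine steps, its disk has center (11/48, -149/288), radius 1/720
s3: after 1 affine step, its disk has center (-1/2, 1/2), radius 1/9
s2: after 2 affine steps, its disk has center (-5/24, 13/24), radius 1/60
s6: after 2 affine steps, its disk has center (-1/4, 13/24), radius 1/84


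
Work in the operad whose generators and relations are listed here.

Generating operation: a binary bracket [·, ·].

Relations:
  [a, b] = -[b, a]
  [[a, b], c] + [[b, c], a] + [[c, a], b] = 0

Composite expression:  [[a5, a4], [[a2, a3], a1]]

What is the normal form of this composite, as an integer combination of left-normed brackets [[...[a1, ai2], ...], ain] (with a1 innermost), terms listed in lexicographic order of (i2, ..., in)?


Left-normed coefficients sit on the a1-initial expansion words.
Composite bracket: [[a5, a4], [[a2, a3], a1]]
Under [a, b] = ab - ba we get 16 signed associative words (2^4 = 16).
The a1-initial words carry the normal form:
  word a1a2a3a4a5 has sign -1, contributing -[[[[a1, a2], a3], a4], a5]
  word a1a2a3a5a4 has sign +1, contributing +[[[[a1, a2], a3], a5], a4]
  word a1a3a2a4a5 has sign +1, contributing +[[[[a1, a3], a2], a4], a5]
  word a1a3a2a5a4 has sign -1, contributing -[[[[a1, a3], a2], a5], a4]

-[[[[a1, a2], a3], a4], a5] + [[[[a1, a2], a3], a5], a4] + [[[[a1, a3], a2], a4], a5] - [[[[a1, a3], a2], a5], a4]


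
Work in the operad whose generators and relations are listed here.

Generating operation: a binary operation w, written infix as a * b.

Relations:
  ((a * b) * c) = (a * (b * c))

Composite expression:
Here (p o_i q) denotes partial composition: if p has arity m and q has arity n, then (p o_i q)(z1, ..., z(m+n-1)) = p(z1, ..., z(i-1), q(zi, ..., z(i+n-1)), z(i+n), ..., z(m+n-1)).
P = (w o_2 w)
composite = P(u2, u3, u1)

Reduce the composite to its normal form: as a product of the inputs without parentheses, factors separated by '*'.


u2 * u3 * u1

Every regrouping of w is equal, so read the u-inputs in written order.
(u3 * u1) unparenthesizes to u3 * u1
(u2 * (u3 * u1)) unparenthesizes to u2 * u3 * u1


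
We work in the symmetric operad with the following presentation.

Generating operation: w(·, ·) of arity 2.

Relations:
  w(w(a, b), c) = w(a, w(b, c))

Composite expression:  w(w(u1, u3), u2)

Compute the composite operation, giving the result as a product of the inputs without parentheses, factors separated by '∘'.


u1 ∘ u3 ∘ u2

All parenthesizations of w agree; list the u-inputs left to right.
w(u1, u3) flattens to u1 ∘ u3
w(w(u1, u3), u2) flattens to u1 ∘ u3 ∘ u2


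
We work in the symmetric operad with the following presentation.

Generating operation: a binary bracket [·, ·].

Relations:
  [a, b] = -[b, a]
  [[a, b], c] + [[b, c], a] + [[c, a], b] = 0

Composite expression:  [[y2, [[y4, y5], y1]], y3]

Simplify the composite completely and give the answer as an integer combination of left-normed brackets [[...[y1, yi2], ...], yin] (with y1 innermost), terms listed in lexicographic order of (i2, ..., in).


In the tensor algebra, words opening y1 carry the y1-anchored form.
Composite bracket: [[y2, [[y4, y5], y1]], y3]
Under [a, b] = ab - ba we get 16 signed associative words (2^4 = 16).
Keep just the words that open with y1:
  y1y4y5y2y3 appears with sign +1, giving the term +[[[[y1, y4], y5], y2], y3]
  y1y5y4y2y3 appears with sign -1, giving the term -[[[[y1, y5], y4], y2], y3]

[[[[y1, y4], y5], y2], y3] - [[[[y1, y5], y4], y2], y3]


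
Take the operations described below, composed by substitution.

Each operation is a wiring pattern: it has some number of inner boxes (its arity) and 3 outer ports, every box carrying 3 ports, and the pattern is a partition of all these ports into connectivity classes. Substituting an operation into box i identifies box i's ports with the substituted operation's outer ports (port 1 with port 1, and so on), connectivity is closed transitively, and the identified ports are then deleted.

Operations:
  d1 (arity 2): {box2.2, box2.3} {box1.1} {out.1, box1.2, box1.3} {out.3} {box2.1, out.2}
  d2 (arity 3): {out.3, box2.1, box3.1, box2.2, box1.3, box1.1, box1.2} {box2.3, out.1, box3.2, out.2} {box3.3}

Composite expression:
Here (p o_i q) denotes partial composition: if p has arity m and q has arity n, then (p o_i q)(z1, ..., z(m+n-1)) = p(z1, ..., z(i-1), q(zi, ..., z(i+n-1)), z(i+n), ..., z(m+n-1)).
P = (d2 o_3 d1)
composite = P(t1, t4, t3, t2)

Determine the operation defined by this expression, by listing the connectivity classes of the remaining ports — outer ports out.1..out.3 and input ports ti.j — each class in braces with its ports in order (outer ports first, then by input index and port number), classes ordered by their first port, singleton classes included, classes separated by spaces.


Treat the ports identified at d2 as solder joints: merge, then drop.
d1 over (t3, t2) gives {out.1, t3.2, t3.3} {out.2, t2.1} {out.3} {t2.2, t2.3} {t3.1}, out.j being that stage's outer ports
d2 over (t1, t4, t3, t2) gives {out.1, out.2, t2.1, t4.3} {out.3, t1.1, t1.2, t1.3, t3.2, t3.3, t4.1, t4.2} {t2.2, t2.3} {t3.1}, out.j being that stage's outer ports

{out.1, out.2, t2.1, t4.3} {out.3, t1.1, t1.2, t1.3, t3.2, t3.3, t4.1, t4.2} {t2.2, t2.3} {t3.1}


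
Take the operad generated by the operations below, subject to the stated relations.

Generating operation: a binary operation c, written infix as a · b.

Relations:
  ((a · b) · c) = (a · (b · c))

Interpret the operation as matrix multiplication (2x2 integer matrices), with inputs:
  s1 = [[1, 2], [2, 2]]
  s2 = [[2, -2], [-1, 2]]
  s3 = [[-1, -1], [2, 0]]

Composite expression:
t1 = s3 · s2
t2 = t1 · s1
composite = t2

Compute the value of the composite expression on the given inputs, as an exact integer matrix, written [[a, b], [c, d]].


[[-1, -2], [-4, 0]]

(s3 · s2) = [[-1, 0], [4, -4]]
((s3 · s2) · s1) = [[-1, -2], [-4, 0]]


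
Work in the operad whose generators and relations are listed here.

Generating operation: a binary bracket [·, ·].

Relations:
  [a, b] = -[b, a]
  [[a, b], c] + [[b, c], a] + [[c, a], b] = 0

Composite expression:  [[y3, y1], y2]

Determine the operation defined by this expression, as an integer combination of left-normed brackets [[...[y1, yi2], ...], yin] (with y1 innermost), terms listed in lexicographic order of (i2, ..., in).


-[[y1, y3], y2]

A multilinear Lie element is pinned by y1-initial words (y1 innermost).
Composite bracket: [[y3, y1], y2]
The bracket unfolds into 4 signed words via [a, b] = ab - ba (2^2 = 4).
Words beginning with y1 determine it all:
  sign of y1y3y2 is -1, so it contributes -[[y1, y3], y2]


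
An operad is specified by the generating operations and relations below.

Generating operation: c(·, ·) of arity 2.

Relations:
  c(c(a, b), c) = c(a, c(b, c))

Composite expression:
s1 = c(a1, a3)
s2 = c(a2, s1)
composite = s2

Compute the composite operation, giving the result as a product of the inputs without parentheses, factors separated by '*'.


All parenthesizations of c agree; list the a-inputs left to right.
c(a1, a3) collapses to a1 * a3
c(a2, c(a1, a3)) collapses to a2 * a1 * a3

a2 * a1 * a3


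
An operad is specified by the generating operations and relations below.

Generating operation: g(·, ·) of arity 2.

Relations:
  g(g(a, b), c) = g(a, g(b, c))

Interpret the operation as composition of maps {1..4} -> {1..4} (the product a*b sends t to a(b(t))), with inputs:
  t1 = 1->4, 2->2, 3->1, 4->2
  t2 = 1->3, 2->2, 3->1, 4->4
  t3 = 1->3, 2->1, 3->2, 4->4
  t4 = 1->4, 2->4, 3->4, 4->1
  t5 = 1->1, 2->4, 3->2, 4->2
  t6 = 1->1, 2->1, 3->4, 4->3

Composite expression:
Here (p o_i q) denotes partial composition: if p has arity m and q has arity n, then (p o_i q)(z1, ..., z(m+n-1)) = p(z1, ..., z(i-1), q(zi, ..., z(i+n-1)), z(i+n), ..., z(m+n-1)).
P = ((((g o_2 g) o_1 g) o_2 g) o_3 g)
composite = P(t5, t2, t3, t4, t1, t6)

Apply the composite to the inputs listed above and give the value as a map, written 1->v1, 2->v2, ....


1->1, 2->1, 3->2, 4->2

g(t3, t4) = 1->4, 2->4, 3->4, 4->3
g(t2, g(t3, t4)) = 1->4, 2->4, 3->4, 4->1
g(t5, g(t2, g(t3, t4))) = 1->2, 2->2, 3->2, 4->1
g(t1, t6) = 1->4, 2->4, 3->2, 4->1
g(g(t5, g(t2, g(t3, t4))), g(t1, t6)) = 1->1, 2->1, 3->2, 4->2


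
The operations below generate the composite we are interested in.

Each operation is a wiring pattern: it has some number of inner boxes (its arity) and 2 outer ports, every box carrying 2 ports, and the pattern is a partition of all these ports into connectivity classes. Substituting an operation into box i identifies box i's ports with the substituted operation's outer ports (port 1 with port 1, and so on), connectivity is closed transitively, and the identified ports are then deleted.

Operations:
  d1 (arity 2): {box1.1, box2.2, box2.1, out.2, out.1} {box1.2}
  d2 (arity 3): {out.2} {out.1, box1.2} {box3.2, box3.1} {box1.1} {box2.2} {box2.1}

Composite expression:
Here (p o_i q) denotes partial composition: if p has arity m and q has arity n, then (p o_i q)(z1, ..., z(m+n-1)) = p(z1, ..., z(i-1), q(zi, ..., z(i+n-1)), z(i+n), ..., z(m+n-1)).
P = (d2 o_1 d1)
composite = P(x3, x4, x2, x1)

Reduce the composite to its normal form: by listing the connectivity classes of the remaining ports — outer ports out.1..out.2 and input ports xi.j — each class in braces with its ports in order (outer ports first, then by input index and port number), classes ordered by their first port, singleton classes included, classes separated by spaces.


{out.1, x3.1, x4.1, x4.2} {out.2} {x1.1, x1.2} {x2.1} {x2.2} {x3.2}

Reachability decides: close wires over d2-identified ports.
after d1, the pattern on (x3, x4) reads {out.1, out.2, x3.1, x4.1, x4.2} {x3.2} (out.j = its outer ports)
after d2, the pattern on (x3, x4, x2, x1) reads {out.1, x3.1, x4.1, x4.2} {out.2} {x1.1, x1.2} {x2.1} {x2.2} {x3.2} (out.j = its outer ports)


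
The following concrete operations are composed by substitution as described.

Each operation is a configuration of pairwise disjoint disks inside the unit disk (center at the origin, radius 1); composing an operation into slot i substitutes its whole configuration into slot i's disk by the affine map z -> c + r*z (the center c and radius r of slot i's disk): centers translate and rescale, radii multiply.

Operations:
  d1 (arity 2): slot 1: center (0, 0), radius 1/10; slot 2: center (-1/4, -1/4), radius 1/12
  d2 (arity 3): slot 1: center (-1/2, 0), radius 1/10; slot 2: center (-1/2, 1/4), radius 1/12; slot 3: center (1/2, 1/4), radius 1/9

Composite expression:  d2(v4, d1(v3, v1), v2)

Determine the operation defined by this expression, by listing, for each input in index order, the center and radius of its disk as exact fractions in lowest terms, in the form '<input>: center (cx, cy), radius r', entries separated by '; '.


Affine substitution under d2: radii multiply and v-centers shift.
v4 passes through 1 substitution, ending at center (-1/2, 0), radius 1/10
v3 passes through 2 substitutions, ending at center (-1/2, 1/4), radius 1/120
v1 passes through 2 substitutions, ending at center (-25/48, 11/48), radius 1/144
v2 passes through 1 substitution, ending at center (1/2, 1/4), radius 1/9

v1: center (-25/48, 11/48), radius 1/144; v2: center (1/2, 1/4), radius 1/9; v3: center (-1/2, 1/4), radius 1/120; v4: center (-1/2, 0), radius 1/10


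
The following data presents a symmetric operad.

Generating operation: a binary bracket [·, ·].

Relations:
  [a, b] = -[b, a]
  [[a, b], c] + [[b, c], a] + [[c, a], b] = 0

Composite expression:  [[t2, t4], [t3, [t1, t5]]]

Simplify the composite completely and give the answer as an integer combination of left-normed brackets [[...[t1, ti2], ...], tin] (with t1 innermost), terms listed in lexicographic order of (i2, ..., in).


[[[[t1, t5], t3], t2], t4] - [[[[t1, t5], t3], t4], t2]

Skip Jacobi rewriting: expand, keep t1-initial words, read off terms.
Composite bracket: [[t2, t4], [t3, [t1, t5]]]
Expanding via [a, b] = ab - ba: 16 signed words (2^4 = 16).
Keep just the words that open with t1:
  sign of t1t5t3t2t4 is +1, so it contributes +[[[[t1, t5], t3], t2], t4]
  sign of t1t5t3t4t2 is -1, so it contributes -[[[[t1, t5], t3], t4], t2]
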